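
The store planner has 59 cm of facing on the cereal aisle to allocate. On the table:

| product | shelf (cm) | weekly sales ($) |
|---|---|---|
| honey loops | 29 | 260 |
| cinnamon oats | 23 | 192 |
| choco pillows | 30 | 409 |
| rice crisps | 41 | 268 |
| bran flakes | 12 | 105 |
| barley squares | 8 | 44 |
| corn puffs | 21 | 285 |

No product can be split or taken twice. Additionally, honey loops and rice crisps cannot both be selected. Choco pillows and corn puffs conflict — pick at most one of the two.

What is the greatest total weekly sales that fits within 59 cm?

Honey loops + choco pillows uses 59 of the 59 cm and totals 669.
An exhaustive check of the 128 subsets confirms 669.

669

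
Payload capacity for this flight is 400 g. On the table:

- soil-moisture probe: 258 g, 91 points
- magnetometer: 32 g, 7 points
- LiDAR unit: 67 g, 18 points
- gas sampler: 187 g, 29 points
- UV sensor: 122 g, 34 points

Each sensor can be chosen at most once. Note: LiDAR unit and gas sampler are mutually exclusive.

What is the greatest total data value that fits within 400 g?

Taking soil-moisture probe + UV sensor: 380 g used, 125 in data value.
Nothing else feasible within 400 g beats 125.

125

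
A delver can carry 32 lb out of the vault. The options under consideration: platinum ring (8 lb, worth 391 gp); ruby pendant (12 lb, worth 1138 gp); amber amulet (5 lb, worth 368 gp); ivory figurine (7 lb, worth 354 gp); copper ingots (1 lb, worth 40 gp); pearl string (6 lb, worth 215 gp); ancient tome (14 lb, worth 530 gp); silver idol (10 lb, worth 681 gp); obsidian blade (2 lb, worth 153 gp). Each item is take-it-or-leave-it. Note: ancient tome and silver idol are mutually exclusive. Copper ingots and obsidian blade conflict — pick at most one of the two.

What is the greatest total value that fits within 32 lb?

2363

By value per lb: ruby pendant 94.83, obsidian blade 76.50, amber amulet 73.60 lead.
Platinum ring + ruby pendant + silver idol + obsidian blade uses 32 of the 32 lb and totals 2363.
Next best is ruby pendant + amber amulet + silver idol + obsidian blade at 2340 (29 lb) — short by 23.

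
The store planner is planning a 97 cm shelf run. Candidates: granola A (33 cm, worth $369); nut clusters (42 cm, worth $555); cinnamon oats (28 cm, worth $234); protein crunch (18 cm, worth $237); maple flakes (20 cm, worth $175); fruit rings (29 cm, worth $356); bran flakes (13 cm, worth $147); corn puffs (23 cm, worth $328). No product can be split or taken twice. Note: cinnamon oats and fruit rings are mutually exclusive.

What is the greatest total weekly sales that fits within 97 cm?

Density check — corn puffs 14.26, nut clusters 13.21, protein crunch 13.17 are the best per cm.
The ratio ordering already packs tightly: nut clusters + protein crunch + bran flakes + corn puffs, 96 cm, 1267.
That's the maximum — no feasible swap from here does better than 1267.

1267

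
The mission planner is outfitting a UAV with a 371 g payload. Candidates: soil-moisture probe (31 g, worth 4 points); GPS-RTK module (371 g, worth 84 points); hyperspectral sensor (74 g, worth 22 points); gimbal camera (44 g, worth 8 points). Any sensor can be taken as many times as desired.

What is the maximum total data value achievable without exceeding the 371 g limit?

Density check — hyperspectral sensor 0.30, GPS-RTK module 0.23, gimbal camera 0.18, soil-moisture probe 0.13 are the best per g.
Taking 5×hyperspectral sensor: 370 g used, 110 in data value.
Nothing else within 371 g beats 110.

110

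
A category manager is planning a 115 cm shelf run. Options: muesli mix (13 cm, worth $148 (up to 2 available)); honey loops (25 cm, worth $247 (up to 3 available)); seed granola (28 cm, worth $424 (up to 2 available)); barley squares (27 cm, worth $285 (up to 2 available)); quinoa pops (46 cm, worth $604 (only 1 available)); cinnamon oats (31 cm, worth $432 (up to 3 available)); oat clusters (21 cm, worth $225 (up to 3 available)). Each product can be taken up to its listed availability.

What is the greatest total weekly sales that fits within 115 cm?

1600

A density-first pass picks 2×muesli mix + 2×seed granola + cinnamon oats — 1576 at 113 cm.
The 44 cm tied up in muesli mix and cinnamon oats is better spent on quinoa pops — total rises to 1600 (115 cm).
Nothing else within 115 cm beats 1600.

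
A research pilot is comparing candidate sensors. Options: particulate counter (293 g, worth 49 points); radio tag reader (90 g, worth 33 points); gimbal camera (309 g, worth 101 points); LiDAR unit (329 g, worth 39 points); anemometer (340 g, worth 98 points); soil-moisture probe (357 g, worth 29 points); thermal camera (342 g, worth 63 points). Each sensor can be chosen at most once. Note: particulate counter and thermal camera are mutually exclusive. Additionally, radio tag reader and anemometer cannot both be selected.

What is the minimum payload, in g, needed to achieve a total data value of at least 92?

309

Need the lightest bundle worth ≥ 92.
Taking gimbal camera gives 101 (≥ 92) for 309 g.
No combination under 309 g hits 92.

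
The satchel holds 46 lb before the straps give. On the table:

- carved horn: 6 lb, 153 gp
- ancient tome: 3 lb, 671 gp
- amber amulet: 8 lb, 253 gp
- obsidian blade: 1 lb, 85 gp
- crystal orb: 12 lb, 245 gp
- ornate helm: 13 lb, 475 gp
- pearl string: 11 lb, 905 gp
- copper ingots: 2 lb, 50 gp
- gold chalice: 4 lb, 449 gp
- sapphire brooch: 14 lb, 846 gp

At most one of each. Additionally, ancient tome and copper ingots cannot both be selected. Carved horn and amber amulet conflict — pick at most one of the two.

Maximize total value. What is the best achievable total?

Density check — ancient tome 223.67, gold chalice 112.25, obsidian blade 85.00 are the best per lb.
Ancient tome + obsidian blade + ornate helm + pearl string + gold chalice + sapphire brooch uses 46 of the 46 lb and totals 3431.
Next best is ancient tome + ornate helm + pearl string + gold chalice + sapphire brooch at 3346 (45 lb) — short by 85.

3431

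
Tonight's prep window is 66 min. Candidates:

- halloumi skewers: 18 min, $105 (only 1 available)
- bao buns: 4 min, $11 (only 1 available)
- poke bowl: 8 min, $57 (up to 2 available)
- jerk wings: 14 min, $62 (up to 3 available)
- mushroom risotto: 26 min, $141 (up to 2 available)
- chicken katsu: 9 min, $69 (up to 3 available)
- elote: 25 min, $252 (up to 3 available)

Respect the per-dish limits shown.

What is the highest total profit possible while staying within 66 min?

Ranking by ratio (profit/min): elote 10.08, chicken katsu 7.67, poke bowl 7.12.
Filling by ratio: bao buns + chicken katsu + 2×elote for 584, with 3 min left unused.
Dropping bao buns and chicken katsu frees 13 min; slotting in 2×poke bowl (16 min) lifts the total to 618 at 66 min.
Every other selection either busts 66 min or exceeds an availability limit or fails to beat 618.

618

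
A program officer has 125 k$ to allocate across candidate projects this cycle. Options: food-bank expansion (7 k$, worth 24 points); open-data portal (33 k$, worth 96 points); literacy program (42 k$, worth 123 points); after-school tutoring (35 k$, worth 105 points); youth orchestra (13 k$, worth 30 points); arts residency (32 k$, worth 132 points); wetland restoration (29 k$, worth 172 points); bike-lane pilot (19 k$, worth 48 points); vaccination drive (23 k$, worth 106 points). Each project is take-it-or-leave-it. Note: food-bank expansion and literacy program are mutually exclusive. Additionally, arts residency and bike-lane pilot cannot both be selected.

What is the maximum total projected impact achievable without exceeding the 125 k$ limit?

By projected impact per k$: wetland restoration 5.93, vaccination drive 4.61, arts residency 4.12 lead.
Taking food-bank expansion + open-data portal + arts residency + wetland restoration + vaccination drive: 124 k$ used, 530 in projected impact.

530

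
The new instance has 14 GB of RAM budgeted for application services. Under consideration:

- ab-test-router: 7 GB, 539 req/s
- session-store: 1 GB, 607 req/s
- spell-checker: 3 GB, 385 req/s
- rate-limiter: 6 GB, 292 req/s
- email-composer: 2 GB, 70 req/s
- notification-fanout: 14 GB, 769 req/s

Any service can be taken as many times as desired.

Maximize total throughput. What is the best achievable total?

Ranking by ratio (throughput/GB): session-store 607.00, spell-checker 128.33, ab-test-router 77.00.
Best packing: 14×session-store — 14 GB, 8498 total.
Nothing else within 14 GB beats 8498.

8498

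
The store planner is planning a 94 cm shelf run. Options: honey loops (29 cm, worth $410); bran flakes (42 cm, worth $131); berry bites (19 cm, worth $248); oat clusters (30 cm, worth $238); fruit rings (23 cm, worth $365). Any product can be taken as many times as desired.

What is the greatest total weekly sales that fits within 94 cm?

1460

The ratio ordering already packs tightly: 4×fruit rings, 92 cm, 1460.
That's the maximum — no swap from here does better than 1460.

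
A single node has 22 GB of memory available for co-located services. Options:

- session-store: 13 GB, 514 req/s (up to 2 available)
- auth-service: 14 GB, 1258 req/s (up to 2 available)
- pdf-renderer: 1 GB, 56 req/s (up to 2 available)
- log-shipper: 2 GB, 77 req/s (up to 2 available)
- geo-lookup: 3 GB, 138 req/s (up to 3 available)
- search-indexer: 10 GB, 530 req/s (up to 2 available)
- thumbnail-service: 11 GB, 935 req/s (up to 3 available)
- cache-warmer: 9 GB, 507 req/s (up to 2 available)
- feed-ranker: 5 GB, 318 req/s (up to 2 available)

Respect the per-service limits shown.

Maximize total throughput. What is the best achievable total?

1870

The ratio heuristic lands on auth-service + 2×pdf-renderer + feed-ranker (1688) but leaves 1 GB idle.
Dropping auth-service and 2×pdf-renderer and feed-ranker frees 21 GB; slotting in 2×thumbnail-service (22 GB) lifts the total to 1870 at 22 GB.
No other feasible combination exceeds 1870.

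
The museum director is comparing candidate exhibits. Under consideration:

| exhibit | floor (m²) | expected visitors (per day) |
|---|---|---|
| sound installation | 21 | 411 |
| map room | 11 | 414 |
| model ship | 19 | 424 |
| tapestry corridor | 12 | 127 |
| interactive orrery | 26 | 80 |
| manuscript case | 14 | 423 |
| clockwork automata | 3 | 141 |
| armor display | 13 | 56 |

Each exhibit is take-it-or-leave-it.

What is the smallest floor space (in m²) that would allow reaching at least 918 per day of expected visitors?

Minimise m² subject to total expected visitors ≥ 918.
map room + manuscript case + clockwork automata: 978 expected visitors at 28 m².
Below 28 m² the best achievable stays under 918.

28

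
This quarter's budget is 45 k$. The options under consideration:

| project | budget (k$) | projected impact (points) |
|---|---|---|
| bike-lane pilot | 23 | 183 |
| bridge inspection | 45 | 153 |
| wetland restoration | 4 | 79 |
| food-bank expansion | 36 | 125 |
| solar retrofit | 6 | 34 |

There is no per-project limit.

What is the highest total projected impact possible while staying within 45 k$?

869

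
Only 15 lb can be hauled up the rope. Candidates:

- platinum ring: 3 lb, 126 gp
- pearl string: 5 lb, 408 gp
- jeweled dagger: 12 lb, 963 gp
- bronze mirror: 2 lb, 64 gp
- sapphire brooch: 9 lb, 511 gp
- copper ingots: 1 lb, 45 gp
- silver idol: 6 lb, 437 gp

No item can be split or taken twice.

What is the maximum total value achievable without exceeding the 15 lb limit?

1089

Taking the top-ratio items first gives platinum ring + pearl string + copper ingots + silver idol for 1016 (15 lb).
The 12 lb tied up in pearl string and copper ingots and silver idol is better spent on jeweled dagger — total rises to 1089 (15 lb).
An exhaustive check of the 128 subsets confirms 1089.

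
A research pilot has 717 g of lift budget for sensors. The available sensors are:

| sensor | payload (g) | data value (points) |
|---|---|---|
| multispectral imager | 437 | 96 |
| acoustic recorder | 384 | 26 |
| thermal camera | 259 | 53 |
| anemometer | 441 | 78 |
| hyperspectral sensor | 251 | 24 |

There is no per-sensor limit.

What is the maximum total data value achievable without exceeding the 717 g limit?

By data value per g: multispectral imager 0.22, thermal camera 0.20, anemometer 0.18 lead.
Taking multispectral imager + thermal camera: 696 g used, 149 in data value.
That's the maximum — no swap from here does better than 149.

149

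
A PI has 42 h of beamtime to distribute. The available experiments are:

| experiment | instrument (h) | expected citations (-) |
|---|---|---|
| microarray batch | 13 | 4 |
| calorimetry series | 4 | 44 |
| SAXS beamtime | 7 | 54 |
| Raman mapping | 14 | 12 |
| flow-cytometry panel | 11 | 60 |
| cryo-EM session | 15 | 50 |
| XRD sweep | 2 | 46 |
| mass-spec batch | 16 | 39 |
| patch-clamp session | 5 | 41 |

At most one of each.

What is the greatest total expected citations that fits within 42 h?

Density check — XRD sweep 23.00, calorimetry series 11.00, patch-clamp session 8.20, SAXS beamtime 7.71 are the best per h.
Taking the top-ratio experiments first gives microarray batch + calorimetry series + SAXS beamtime + flow-cytometry panel + XRD sweep + patch-clamp session for 249 (42 h).
Dropping microarray batch and patch-clamp session frees 18 h; slotting in cryo-EM session (15 h) lifts the total to 254 at 39 h.

254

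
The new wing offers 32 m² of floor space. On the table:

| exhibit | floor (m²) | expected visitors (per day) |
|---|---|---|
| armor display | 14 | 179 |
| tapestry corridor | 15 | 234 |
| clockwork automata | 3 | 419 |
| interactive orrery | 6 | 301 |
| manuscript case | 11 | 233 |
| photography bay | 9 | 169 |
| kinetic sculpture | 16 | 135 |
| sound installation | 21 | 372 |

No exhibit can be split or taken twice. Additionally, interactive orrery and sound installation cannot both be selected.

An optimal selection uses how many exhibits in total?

4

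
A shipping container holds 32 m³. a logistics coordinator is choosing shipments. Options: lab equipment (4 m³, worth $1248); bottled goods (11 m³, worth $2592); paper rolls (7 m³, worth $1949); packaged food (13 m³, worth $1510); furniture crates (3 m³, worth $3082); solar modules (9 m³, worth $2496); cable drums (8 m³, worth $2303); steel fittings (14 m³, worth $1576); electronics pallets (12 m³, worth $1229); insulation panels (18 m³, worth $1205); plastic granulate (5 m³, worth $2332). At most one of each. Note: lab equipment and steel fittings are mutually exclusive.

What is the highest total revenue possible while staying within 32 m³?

12162

The ratio heuristic lands on lab equipment + paper rolls + furniture crates + cable drums + plastic granulate (10914) but leaves 5 m³ idle.
Replace lab equipment with solar modules: the trade gains 1248 net, giving 12162 at 32 m³.
An exhaustive check of the 2048 subsets confirms 12162.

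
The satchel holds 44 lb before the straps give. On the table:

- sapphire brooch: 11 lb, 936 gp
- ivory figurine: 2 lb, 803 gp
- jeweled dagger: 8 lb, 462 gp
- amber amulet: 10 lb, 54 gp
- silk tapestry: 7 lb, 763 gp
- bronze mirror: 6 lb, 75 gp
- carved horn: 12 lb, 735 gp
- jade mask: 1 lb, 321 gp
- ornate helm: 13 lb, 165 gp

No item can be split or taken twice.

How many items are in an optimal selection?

6

Optimal total is 4020.
For example sapphire brooch + ivory figurine + jeweled dagger + silk tapestry + carved horn + jade mask achieves it, using 41 lb.
Every optimal selection uses 6 items.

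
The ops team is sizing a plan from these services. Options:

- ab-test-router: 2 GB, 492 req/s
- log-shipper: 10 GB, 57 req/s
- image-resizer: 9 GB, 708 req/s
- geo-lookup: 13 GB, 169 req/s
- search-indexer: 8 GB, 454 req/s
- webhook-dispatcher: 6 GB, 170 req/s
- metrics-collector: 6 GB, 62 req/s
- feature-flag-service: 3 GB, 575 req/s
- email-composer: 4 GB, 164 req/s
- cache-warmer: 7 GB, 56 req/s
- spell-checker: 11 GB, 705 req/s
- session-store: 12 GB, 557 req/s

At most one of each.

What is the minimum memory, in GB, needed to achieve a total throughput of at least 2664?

33

Look for the lowest-memory combination reaching 2664.
Taking ab-test-router + image-resizer + search-indexer + feature-flag-service + spell-checker gives 2934 (≥ 2664) for 33 GB.
Any bundle with less than 33 GB falls short of 2664.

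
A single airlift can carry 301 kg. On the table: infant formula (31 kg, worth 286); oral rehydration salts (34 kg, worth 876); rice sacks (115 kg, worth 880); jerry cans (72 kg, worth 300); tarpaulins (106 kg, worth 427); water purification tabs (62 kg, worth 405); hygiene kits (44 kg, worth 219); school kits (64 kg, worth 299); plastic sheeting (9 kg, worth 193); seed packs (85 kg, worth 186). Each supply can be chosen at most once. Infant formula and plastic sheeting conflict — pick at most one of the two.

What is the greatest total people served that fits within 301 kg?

2666

Ranking by ratio (people served/kg): oral rehydration salts 25.76, plastic sheeting 21.44, infant formula 9.23.
Infant formula + oral rehydration salts + rice sacks + water purification tabs + hygiene kits uses 286 of the 301 kg and totals 2666.
Every other selection either busts 301 kg or breaks a pairing rule or fails to beat 2666.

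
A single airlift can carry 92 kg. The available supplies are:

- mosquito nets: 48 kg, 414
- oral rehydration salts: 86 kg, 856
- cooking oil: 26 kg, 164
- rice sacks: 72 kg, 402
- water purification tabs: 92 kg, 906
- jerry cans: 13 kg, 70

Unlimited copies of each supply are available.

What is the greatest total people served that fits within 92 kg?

906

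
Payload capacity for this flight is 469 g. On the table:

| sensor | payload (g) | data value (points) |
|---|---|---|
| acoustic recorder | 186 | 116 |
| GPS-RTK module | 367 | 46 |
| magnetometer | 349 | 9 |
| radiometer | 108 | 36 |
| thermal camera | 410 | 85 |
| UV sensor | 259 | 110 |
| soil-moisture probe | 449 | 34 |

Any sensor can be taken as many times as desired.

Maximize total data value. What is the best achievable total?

Best packing: 2×acoustic recorder — 372 g, 232 total.
No other feasible combination exceeds 232.

232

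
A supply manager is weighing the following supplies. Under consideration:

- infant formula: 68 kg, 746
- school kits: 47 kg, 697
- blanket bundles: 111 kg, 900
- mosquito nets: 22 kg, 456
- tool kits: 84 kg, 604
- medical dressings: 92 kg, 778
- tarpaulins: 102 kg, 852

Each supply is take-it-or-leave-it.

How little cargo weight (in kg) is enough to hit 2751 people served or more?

239

Minimise kg subject to total people served ≥ 2751.
infant formula + school kits + mosquito nets + tarpaulins: 2751 people served at 239 kg.
Any bundle with less than 239 kg falls short of 2751.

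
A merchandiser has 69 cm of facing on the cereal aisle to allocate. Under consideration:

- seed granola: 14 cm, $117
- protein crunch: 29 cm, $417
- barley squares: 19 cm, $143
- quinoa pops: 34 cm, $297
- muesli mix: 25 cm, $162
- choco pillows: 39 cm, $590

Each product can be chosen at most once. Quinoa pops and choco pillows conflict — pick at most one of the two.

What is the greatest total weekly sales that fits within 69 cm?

Ranking by ratio (weekly sales/cm): choco pillows 15.13, protein crunch 14.38, quinoa pops 8.74, seed granola 8.36.
Taking protein crunch + choco pillows: 68 cm used, 1007 in weekly sales.
Next best is muesli mix + choco pillows at 752 (64 cm) — short by 255.

1007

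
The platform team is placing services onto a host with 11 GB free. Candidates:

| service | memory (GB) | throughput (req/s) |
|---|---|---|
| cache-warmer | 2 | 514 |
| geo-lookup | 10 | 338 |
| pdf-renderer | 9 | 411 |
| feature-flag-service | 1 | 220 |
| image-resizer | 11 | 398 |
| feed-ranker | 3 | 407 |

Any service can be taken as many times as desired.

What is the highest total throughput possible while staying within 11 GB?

5×cache-warmer + feature-flag-service uses 11 of the 11 GB and totals 2790.

2790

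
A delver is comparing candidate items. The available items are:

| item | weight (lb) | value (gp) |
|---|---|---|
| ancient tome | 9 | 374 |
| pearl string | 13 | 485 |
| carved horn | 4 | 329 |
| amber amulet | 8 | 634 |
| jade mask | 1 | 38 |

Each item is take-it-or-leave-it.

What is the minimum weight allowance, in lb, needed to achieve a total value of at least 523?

Minimise lb subject to total value ≥ 523.
Taking amber amulet gives 634 (≥ 523) for 8 lb.
No combination under 8 lb hits 523.

8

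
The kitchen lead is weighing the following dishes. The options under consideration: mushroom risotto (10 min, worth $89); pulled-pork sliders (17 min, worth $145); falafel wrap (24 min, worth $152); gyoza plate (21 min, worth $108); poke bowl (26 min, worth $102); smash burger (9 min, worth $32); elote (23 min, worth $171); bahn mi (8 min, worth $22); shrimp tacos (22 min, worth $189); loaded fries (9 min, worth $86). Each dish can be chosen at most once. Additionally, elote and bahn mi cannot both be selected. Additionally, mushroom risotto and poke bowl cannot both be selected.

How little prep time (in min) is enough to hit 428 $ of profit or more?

Minimise min subject to total profit ≥ 428.
elote + shrimp tacos + loaded fries reaches 446 using 54 min.
Below 54 min the best achievable stays under 428.

54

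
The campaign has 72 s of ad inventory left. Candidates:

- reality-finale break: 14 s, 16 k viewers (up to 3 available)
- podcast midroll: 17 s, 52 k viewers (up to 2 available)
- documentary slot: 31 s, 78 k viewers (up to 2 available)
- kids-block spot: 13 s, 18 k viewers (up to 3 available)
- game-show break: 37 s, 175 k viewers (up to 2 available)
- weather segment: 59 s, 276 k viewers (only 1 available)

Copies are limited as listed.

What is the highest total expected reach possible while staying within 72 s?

294

Filling by ratio: 2×podcast midroll + game-show break for 279, with 1 s left unused.
Dropping 2×podcast midroll and game-show break frees 71 s; slotting in kids-block spot + weather segment (72 s) lifts the total to 294 at 72 s.
Every other selection either busts 72 s or exceeds an availability limit or fails to beat 294.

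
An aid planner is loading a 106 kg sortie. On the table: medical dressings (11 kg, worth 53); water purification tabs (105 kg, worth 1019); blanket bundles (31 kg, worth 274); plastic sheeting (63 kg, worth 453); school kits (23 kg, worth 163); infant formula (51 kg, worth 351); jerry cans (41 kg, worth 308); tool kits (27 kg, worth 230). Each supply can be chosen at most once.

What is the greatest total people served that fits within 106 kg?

1019

Water purification tabs uses 105 of the 106 kg and totals 1019.
The closest alternative, blanket bundles + jerry cans + tool kits, reaches only 812.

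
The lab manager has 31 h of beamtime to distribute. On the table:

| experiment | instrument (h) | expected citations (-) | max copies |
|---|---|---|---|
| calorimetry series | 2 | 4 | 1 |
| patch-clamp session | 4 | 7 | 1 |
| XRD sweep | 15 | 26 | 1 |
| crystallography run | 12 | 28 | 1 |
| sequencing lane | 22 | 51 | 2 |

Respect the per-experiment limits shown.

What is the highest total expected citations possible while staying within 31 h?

Greedy by ratio would take calorimetry series + patch-clamp session + crystallography run: 18 h used, total 39.
Replace crystallography run with sequencing lane: the trade gains 23 net, giving 62 at 28 h.
Every other selection either busts 31 h or exceeds an availability limit or fails to beat 62.

62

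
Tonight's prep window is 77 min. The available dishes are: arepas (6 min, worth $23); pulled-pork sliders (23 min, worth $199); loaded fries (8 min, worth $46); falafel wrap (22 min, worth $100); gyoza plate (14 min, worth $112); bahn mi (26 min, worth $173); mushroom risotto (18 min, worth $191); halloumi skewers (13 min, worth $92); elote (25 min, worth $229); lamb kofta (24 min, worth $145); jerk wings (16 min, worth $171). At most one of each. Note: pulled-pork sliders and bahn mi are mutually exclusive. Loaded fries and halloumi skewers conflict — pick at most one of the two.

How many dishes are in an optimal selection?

Optimal total is 703.
One optimal bundle: gyoza plate + mushroom risotto + elote + jerk wings (73 min).
All optima have 4 dishes.

4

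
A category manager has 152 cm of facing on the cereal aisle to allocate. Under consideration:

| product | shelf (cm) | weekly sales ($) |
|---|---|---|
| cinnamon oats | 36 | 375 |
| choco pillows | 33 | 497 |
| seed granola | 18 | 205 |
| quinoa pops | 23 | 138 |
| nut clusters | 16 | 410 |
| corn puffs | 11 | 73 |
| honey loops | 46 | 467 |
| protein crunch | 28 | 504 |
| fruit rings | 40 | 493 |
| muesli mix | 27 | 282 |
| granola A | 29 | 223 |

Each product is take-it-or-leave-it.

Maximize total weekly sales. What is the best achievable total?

2186

By weekly sales per cm: nut clusters 25.62, protein crunch 18.00, choco pillows 15.06 lead.
Taking the top-ratio products first gives choco pillows + seed granola + nut clusters + corn puffs + protein crunch + fruit rings for 2182 (146 cm).
The 29 cm tied up in seed granola and corn puffs is better spent on muesli mix — total rises to 2186 (144 cm).
Every other selection either busts 152 cm or fails to beat 2186.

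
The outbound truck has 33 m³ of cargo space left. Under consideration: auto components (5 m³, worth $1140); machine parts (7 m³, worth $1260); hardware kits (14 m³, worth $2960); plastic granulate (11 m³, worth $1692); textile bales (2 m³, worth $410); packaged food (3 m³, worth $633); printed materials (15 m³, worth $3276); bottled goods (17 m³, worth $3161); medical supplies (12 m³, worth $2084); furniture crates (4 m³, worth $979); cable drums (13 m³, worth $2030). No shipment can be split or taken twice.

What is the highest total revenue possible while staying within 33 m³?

A density-first pass picks auto components + textile bales + packaged food + printed materials + furniture crates — 6438 at 29 m³.
Dropping auto components and textile bales and packaged food frees 10 m³; slotting in hardware kits (14 m³) lifts the total to 7215 at 33 m³.
An exhaustive check of the 2048 subsets confirms 7215.

7215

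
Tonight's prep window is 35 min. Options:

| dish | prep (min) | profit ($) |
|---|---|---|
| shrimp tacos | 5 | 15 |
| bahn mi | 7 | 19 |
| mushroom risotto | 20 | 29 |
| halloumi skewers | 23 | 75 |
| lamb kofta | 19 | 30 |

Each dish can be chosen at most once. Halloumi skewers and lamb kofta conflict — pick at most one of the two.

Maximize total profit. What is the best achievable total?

109

Taking shrimp tacos + bahn mi + halloumi skewers: 35 min used, 109 in profit.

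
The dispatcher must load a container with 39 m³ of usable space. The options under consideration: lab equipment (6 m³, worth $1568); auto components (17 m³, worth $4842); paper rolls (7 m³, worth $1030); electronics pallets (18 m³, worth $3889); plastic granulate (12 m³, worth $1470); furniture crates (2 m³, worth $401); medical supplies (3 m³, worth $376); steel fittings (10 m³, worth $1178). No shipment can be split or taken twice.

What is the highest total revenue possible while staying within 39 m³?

9132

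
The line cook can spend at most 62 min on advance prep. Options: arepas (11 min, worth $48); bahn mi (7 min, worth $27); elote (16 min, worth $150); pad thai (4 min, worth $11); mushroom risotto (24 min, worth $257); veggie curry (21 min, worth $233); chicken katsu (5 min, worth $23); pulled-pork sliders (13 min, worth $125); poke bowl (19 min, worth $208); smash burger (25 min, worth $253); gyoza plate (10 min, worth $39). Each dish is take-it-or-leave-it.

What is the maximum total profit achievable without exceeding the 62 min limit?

Taking the top-ratio dishes first gives pad thai + veggie curry + chicken katsu + pulled-pork sliders + poke bowl for 600 (62 min).
A better packing is elote + mushroom risotto + veggie curry: 61 min, total 640.
The spare 1 min is too small for any remaining dish, and no exchange beats 640.

640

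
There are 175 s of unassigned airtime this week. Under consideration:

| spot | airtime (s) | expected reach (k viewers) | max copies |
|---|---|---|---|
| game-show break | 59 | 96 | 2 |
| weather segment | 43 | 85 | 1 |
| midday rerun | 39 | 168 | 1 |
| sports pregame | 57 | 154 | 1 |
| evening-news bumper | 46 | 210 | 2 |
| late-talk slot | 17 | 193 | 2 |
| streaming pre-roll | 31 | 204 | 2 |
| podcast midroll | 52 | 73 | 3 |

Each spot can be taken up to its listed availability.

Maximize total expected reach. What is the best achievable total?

1021

Greedy by ratio would take evening-news bumper + 2×late-talk slot + 2×streaming pre-roll: 142 s used, total 1004.
Replace late-talk slot with evening-news bumper: the trade gains 17 net, giving 1021 at 171 s.
That's the maximum — no swap from here does better than 1021.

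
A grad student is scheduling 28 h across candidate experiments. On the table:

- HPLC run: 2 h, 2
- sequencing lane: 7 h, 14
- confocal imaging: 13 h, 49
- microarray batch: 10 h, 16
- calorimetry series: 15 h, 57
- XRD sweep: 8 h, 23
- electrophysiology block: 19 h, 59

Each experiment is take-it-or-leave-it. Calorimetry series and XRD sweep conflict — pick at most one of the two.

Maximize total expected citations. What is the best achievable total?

106

Confocal imaging + calorimetry series uses 28 of the 28 h and totals 106.
That's the maximum — no feasible swap from here does better than 106.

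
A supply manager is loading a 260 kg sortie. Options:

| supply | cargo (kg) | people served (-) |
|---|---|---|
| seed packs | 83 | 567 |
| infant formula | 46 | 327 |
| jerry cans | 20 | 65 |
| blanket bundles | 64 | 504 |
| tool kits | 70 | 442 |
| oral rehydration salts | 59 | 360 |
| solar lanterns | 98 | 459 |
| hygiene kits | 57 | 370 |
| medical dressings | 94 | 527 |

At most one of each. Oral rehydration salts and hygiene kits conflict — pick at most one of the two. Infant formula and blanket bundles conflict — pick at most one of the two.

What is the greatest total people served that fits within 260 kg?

1706

Taking seed packs + infant formula + tool kits + hygiene kits: 256 kg used, 1706 in people served.
That's the maximum — no feasible swap from here does better than 1706.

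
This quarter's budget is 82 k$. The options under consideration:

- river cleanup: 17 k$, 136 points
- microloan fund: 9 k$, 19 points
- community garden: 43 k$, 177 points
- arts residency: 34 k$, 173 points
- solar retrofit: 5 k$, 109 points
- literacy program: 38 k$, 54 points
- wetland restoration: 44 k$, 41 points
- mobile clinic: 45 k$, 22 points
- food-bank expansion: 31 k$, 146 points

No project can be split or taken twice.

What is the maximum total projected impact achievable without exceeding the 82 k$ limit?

459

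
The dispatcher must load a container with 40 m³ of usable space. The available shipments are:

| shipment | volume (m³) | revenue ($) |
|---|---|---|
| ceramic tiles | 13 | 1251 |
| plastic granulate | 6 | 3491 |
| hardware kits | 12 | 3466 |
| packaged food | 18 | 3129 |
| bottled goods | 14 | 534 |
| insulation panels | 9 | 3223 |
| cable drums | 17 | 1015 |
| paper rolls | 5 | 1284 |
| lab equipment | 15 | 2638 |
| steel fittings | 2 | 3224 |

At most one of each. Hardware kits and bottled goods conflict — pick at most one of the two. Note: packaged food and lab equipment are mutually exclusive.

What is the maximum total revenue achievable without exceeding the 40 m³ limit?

14688

Density check — steel fittings 1612.00, plastic granulate 581.83, insulation panels 358.11, hardware kits 288.83 are the best per m³.
Best packing: plastic granulate + hardware kits + insulation panels + paper rolls + steel fittings — 34 m³, 14688 total.
Runner-up plastic granulate + packaged food + insulation panels + paper rolls + steel fittings tops out at 14351.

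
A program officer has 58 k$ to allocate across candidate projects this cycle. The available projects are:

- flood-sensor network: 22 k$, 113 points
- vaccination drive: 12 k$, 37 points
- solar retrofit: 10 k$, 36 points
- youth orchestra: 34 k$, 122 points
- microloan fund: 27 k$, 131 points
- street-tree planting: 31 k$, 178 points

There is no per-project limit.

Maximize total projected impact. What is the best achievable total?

309

A density-first pass picks flood-sensor network + street-tree planting — 291 at 53 k$.
The 22 k$ tied up in flood-sensor network is better spent on microloan fund — total rises to 309 (58 k$).
Nothing else within 58 k$ beats 309.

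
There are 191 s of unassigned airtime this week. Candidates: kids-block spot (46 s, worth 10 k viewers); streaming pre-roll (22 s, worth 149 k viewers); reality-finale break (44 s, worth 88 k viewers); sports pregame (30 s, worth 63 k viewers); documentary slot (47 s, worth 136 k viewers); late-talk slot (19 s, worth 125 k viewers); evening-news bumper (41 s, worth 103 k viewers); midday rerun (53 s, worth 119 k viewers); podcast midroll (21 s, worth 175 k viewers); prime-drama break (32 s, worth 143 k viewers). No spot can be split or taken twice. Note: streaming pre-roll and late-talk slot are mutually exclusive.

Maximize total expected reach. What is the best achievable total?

745

Best packing: sports pregame + documentary slot + late-talk slot + evening-news bumper + podcast midroll + prime-drama break — 190 s, 745 total.
Nothing else feasible within 191 s beats 745.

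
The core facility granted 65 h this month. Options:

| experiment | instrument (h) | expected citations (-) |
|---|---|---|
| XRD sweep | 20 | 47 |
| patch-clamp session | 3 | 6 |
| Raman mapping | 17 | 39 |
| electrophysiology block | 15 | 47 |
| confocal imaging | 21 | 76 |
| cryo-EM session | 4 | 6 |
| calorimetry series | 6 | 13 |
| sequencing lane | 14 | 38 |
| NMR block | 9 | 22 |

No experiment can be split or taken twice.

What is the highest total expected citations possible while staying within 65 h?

196

By expected citations per h: confocal imaging 3.62, electrophysiology block 3.13, sequencing lane 2.71, NMR block 2.44 lead.
Electrophysiology block + confocal imaging + calorimetry series + sequencing lane + NMR block uses 65 of the 65 h and totals 196.
No other feasible combination exceeds 196.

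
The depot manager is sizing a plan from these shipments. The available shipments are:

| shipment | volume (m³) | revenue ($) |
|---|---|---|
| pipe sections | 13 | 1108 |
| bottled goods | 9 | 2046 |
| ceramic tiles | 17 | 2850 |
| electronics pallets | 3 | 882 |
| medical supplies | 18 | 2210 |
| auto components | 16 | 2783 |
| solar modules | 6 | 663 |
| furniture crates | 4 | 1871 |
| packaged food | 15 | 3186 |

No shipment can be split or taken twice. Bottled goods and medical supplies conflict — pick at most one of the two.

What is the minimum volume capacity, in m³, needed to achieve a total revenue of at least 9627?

44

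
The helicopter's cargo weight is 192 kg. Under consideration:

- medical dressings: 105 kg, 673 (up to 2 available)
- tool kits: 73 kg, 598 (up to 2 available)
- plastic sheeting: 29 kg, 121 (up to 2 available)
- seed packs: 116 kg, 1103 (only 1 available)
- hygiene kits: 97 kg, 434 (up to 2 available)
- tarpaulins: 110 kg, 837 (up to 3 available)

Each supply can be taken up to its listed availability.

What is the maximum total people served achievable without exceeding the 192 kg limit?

1701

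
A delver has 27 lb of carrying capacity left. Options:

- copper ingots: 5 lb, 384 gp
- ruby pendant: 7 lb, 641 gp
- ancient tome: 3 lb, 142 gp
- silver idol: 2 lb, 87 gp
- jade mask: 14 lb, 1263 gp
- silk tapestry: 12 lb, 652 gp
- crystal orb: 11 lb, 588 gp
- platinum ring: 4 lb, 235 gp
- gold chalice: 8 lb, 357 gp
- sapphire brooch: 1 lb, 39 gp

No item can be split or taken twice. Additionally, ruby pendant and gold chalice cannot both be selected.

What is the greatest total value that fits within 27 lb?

Taking copper ingots + ruby pendant + jade mask + sapphire brooch: 27 lb used, 2327 in value.
Nothing else feasible within 27 lb beats 2327.

2327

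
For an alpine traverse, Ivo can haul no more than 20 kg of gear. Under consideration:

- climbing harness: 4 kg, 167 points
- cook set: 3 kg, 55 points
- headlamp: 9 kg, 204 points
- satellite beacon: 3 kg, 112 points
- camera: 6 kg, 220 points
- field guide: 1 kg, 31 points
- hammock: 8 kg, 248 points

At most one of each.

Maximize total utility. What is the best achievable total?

666

Density check — climbing harness 41.75, satellite beacon 37.33, camera 36.67 are the best per kg.
The ratio heuristic lands on climbing harness + cook set + satellite beacon + camera + field guide (585) but leaves 3 kg idle.
Dropping cook set and satellite beacon frees 6 kg; slotting in hammock (8 kg) lifts the total to 666 at 19 kg.
Next best is climbing harness + camera + hammock at 635 (18 kg) — short by 31.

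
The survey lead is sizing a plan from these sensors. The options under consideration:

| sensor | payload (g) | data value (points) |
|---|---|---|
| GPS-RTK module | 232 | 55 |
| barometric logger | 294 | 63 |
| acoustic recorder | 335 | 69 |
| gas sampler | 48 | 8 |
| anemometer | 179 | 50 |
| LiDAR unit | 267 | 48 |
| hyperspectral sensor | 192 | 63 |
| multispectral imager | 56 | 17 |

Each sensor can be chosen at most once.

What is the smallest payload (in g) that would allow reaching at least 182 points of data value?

659

Look for the lowest-payload combination reaching 182.
Taking GPS-RTK module + anemometer + hyperspectral sensor + multispectral imager gives 185 (≥ 182) for 659 g.
Any bundle with less than 659 g falls short of 182.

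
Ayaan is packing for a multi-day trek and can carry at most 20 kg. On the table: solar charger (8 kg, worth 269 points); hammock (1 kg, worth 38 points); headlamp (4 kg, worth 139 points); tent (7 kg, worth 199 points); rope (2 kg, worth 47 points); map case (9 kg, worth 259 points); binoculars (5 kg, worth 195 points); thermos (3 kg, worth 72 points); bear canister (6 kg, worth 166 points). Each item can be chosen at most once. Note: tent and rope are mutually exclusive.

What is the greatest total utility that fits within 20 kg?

By utility per kg: binoculars 39.00, hammock 38.00, headlamp 34.75, solar charger 33.62 lead.
The ratio ordering already packs tightly: solar charger + hammock + headlamp + rope + binoculars, 20 kg, 688.
Nothing else feasible within 20 kg beats 688.

688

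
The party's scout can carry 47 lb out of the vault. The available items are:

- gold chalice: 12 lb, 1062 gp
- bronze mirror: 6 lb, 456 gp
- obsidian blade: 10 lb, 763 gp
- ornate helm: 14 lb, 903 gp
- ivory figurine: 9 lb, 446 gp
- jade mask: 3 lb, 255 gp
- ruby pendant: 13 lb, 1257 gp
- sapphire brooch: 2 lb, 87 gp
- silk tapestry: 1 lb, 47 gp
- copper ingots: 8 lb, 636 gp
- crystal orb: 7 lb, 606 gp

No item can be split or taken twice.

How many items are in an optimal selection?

6

The maximum value within 47 lb is 4064.
gold chalice + bronze mirror + ruby pendant + silk tapestry + copper ingots + crystal orb hits 4064 at 47 lb.
All optima have 6 items.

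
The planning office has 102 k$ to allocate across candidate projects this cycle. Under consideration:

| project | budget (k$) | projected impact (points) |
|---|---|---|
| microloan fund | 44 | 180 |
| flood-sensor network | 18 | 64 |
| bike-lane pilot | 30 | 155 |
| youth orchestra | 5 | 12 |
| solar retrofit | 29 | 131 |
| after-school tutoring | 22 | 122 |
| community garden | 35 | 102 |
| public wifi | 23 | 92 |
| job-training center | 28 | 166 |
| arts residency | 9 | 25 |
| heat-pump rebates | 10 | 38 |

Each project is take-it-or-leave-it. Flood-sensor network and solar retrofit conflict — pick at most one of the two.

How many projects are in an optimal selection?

4

The maximum projected impact within 102 k$ is 511.
One optimal bundle: solar retrofit + after-school tutoring + public wifi + job-training center (102 k$).
All optima have 4 projects.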